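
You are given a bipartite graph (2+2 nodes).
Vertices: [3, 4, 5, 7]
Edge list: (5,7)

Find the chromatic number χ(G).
χ(G) = 2

Clique number ω(G) = 2 (lower bound: χ ≥ ω).
The graph is bipartite (no odd cycle), so 2 colors suffice: χ(G) = 2.
A valid 2-coloring: color 1: [3, 4, 7]; color 2: [5].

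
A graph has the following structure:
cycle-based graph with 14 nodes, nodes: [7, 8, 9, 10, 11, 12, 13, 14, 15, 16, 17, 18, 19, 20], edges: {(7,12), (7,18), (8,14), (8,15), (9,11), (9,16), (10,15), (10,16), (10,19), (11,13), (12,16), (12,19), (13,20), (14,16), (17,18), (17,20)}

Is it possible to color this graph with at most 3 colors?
A valid 3-coloring: color 1: [11, 15, 16, 18, 19, 20]; color 2: [8, 9, 10, 12, 13, 17]; color 3: [7, 14].
(χ(G) = 3 ≤ 3.)

Yes, G is 3-colorable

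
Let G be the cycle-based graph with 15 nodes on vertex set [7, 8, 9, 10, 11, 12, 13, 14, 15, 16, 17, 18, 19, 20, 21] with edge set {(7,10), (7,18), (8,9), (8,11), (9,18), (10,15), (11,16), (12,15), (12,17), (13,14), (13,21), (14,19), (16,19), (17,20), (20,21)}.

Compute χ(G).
Clique number ω(G) = 2 (lower bound: χ ≥ ω).
Odd cycle [15, 10, 7, 18, 9, 8, 11, 16, 19, 14, 13, 21, 20, 17, 12] needs 3 colors (χ ≥ 3).
The coloring below uses 3 colors, so χ(G) = 3.
A valid 3-coloring: color 1: [7, 9, 11, 13, 15, 17, 19]; color 2: [8, 10, 12, 14, 16, 18, 21]; color 3: [20].

χ(G) = 3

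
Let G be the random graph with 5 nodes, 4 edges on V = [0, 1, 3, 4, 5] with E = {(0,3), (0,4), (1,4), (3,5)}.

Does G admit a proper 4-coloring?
Yes, G is 4-colorable

A valid 4-coloring: color 1: [3, 4]; color 2: [0, 1, 5].
(χ(G) = 2 ≤ 4.)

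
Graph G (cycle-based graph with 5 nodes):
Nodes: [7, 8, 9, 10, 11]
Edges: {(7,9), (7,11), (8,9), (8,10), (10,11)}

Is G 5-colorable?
A valid 5-coloring: color 1: [9, 11]; color 2: [7, 8]; color 3: [10].
(χ(G) = 3 ≤ 5.)

Yes, G is 5-colorable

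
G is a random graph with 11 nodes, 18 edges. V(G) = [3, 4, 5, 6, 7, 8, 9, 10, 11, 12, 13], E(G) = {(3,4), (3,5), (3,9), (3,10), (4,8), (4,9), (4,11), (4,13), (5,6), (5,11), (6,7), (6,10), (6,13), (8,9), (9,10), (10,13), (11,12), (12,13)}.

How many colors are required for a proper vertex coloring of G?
χ(G) = 3

Clique number ω(G) = 3 (lower bound: χ ≥ ω).
The clique on [4, 8, 9] has size 3, forcing χ ≥ 3, and the coloring below uses 3 colors, so χ(G) = 3.
A valid 3-coloring: color 1: [4, 5, 7, 10, 12]; color 2: [6, 9, 11]; color 3: [3, 8, 13].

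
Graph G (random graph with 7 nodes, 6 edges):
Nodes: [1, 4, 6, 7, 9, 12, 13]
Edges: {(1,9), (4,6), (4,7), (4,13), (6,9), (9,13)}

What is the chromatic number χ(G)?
χ(G) = 2

Clique number ω(G) = 2 (lower bound: χ ≥ ω).
The graph is bipartite (no odd cycle), so 2 colors suffice: χ(G) = 2.
A valid 2-coloring: color 1: [4, 9, 12]; color 2: [1, 6, 7, 13].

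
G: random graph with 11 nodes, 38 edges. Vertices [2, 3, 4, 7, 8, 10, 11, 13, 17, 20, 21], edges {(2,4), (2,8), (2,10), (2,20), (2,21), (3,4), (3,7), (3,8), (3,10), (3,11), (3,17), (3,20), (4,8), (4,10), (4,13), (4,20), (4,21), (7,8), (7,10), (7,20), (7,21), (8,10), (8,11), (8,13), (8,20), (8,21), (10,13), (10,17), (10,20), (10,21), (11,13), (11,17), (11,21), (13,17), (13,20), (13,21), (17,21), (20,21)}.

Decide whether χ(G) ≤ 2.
The clique on vertices [2, 4, 8, 10, 20, 21] has size 6 > 2, so it alone needs 6 colors.

No, G is not 2-colorable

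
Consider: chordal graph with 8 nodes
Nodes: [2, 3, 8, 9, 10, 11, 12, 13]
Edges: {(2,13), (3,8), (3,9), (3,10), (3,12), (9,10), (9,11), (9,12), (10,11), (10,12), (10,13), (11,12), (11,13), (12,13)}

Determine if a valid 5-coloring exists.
A valid 5-coloring: color 1: [2, 8, 12]; color 2: [10]; color 3: [3, 11]; color 4: [9, 13].
(χ(G) = 4 ≤ 5.)

Yes, G is 5-colorable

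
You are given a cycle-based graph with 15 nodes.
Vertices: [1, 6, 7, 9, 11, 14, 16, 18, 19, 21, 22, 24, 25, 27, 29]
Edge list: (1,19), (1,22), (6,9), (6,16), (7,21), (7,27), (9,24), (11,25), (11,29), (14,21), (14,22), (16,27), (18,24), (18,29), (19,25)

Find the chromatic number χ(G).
χ(G) = 3

Clique number ω(G) = 2 (lower bound: χ ≥ ω).
Odd cycle [9, 24, 18, 29, 11, 25, 19, 1, 22, 14, 21, 7, 27, 16, 6] needs 3 colors (χ ≥ 3).
The coloring below uses 3 colors, so χ(G) = 3.
A valid 3-coloring: color 1: [9, 11, 16, 18, 19, 21, 22]; color 2: [1, 6, 7, 14, 24, 25, 29]; color 3: [27].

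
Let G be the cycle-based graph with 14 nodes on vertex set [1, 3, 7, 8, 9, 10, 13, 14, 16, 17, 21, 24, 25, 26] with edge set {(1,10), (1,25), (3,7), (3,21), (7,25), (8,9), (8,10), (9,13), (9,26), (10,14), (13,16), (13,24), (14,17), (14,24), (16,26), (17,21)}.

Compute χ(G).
χ(G) = 2

Clique number ω(G) = 2 (lower bound: χ ≥ ω).
The graph is bipartite (no odd cycle), so 2 colors suffice: χ(G) = 2.
A valid 2-coloring: color 1: [1, 7, 8, 13, 14, 21, 26]; color 2: [3, 9, 10, 16, 17, 24, 25].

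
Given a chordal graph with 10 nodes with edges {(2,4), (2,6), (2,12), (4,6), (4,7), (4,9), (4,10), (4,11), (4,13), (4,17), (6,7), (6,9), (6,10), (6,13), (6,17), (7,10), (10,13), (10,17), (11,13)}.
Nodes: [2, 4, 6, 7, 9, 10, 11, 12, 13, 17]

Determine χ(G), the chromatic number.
Clique number ω(G) = 4 (lower bound: χ ≥ ω).
The clique on [4, 6, 10, 17] has size 4, forcing χ ≥ 4, and the coloring below uses 4 colors, so χ(G) = 4.
A valid 4-coloring: color 1: [4, 12]; color 2: [6, 11]; color 3: [2, 9, 10]; color 4: [7, 13, 17].

χ(G) = 4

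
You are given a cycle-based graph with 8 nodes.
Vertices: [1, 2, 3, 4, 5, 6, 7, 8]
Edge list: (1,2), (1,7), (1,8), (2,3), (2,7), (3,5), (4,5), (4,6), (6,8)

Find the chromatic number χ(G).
Clique number ω(G) = 3 (lower bound: χ ≥ ω).
The clique on [1, 2, 7] has size 3, forcing χ ≥ 3, and the coloring below uses 3 colors, so χ(G) = 3.
A valid 3-coloring: color 1: [2, 5, 8]; color 2: [1, 3, 4]; color 3: [6, 7].

χ(G) = 3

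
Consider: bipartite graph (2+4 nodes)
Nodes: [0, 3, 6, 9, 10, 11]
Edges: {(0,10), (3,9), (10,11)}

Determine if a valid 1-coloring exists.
Edge (3,9) forces its endpoints to differ, so 1 color is not enough.

No, G is not 1-colorable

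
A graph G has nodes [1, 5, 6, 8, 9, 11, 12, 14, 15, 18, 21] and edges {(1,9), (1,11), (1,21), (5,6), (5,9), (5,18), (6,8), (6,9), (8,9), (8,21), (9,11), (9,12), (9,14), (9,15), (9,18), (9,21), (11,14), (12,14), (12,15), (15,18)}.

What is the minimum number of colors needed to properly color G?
Clique number ω(G) = 3 (lower bound: χ ≥ ω).
The clique on [1, 9, 11] has size 3, forcing χ ≥ 3, and the coloring below uses 3 colors, so χ(G) = 3.
A valid 3-coloring: color 1: [9]; color 2: [6, 11, 12, 18, 21]; color 3: [1, 5, 8, 14, 15].

χ(G) = 3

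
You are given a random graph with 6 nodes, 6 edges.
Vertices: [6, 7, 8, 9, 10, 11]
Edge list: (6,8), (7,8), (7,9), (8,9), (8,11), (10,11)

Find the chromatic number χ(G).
Clique number ω(G) = 3 (lower bound: χ ≥ ω).
The clique on [7, 8, 9] has size 3, forcing χ ≥ 3, and the coloring below uses 3 colors, so χ(G) = 3.
A valid 3-coloring: color 1: [8, 10]; color 2: [6, 7, 11]; color 3: [9].

χ(G) = 3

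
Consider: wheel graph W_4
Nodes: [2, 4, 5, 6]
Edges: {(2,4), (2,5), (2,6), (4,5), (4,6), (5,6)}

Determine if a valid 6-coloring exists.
Yes, G is 6-colorable

A valid 6-coloring: color 1: [2]; color 2: [4]; color 3: [6]; color 4: [5].
(χ(G) = 4 ≤ 6.)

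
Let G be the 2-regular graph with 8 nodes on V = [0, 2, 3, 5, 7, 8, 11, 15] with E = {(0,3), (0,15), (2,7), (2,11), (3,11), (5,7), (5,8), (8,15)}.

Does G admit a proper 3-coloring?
A valid 3-coloring: color 1: [2, 3, 5, 15]; color 2: [0, 7, 8, 11].
(χ(G) = 2 ≤ 3.)

Yes, G is 3-colorable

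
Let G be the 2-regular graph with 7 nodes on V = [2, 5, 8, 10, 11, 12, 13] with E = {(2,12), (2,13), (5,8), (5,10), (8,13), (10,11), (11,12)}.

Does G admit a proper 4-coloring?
Yes, G is 4-colorable

A valid 4-coloring: color 1: [5, 11, 13]; color 2: [8, 10, 12]; color 3: [2].
(χ(G) = 3 ≤ 4.)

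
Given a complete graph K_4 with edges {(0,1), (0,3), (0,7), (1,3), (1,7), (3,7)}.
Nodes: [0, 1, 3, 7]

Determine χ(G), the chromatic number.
Clique number ω(G) = 4 (lower bound: χ ≥ ω).
The clique on [0, 1, 3, 7] has size 4, forcing χ ≥ 4, and the coloring below uses 4 colors, so χ(G) = 4.
A valid 4-coloring: color 1: [7]; color 2: [0]; color 3: [3]; color 4: [1].

χ(G) = 4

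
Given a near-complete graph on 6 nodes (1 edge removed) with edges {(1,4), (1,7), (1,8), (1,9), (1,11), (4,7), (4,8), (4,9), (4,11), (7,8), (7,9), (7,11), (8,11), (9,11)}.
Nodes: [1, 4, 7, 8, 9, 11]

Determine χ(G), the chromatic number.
Clique number ω(G) = 5 (lower bound: χ ≥ ω).
The clique on [1, 4, 7, 8, 11] has size 5, forcing χ ≥ 5, and the coloring below uses 5 colors, so χ(G) = 5.
A valid 5-coloring: color 1: [1]; color 2: [4]; color 3: [7]; color 4: [11]; color 5: [8, 9].

χ(G) = 5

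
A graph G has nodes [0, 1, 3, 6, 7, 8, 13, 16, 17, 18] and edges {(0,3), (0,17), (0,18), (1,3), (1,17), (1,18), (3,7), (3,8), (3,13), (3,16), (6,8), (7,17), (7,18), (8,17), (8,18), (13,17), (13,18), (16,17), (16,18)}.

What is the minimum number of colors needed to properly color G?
χ(G) = 2

Clique number ω(G) = 2 (lower bound: χ ≥ ω).
The graph is bipartite (no odd cycle), so 2 colors suffice: χ(G) = 2.
A valid 2-coloring: color 1: [3, 6, 17, 18]; color 2: [0, 1, 7, 8, 13, 16].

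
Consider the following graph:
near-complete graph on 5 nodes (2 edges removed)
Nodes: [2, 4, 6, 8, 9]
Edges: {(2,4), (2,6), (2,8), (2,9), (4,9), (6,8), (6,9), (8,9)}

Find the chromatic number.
Clique number ω(G) = 4 (lower bound: χ ≥ ω).
The clique on [2, 6, 8, 9] has size 4, forcing χ ≥ 4, and the coloring below uses 4 colors, so χ(G) = 4.
A valid 4-coloring: color 1: [9]; color 2: [2]; color 3: [4, 6]; color 4: [8].

χ(G) = 4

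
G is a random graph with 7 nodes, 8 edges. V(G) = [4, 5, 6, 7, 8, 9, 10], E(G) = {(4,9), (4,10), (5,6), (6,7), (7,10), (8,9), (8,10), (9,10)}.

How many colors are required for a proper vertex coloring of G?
χ(G) = 3

Clique number ω(G) = 3 (lower bound: χ ≥ ω).
The clique on [8, 9, 10] has size 3, forcing χ ≥ 3, and the coloring below uses 3 colors, so χ(G) = 3.
A valid 3-coloring: color 1: [6, 10]; color 2: [5, 7, 9]; color 3: [4, 8].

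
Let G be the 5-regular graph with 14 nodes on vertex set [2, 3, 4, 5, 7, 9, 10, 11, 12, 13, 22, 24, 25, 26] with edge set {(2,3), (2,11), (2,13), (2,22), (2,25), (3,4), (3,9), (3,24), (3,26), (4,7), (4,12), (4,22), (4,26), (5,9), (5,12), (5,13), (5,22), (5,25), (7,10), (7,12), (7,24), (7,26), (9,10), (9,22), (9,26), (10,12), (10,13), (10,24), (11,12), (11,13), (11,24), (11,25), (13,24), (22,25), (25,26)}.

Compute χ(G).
Clique number ω(G) = 3 (lower bound: χ ≥ ω).
Suppose a proper 3-coloring c exists. The clique [2, 11, 13] takes 3 distinct colors; by symmetry let c(2) = 1, c(11) = 2, c(13) = 3.
- Vertex 24: neighbors [11, 13] already have colors [2, 3] ⇒ c(24) = 1.
- Vertex 10: neighbors [24, 13] already have colors [1, 3] ⇒ c(10) = 2.
- Vertex 7: neighbors [24, 10] already have colors [1, 2] ⇒ c(7) = 3.
- Vertex 25: neighbors [2, 11] already have colors [1, 2] ⇒ c(25) = 3.
- Vertex 22: neighbors [2, 25] already have colors [1, 3] ⇒ c(22) = 2.
- Vertex 4: neighbors [22, 7] already have colors [2, 3] ⇒ c(4) = 1.
- Vertex 12: neighbors [4, 10, 7] already have colors [1, 2, 3] — all 3 colors blocked. Contradiction.
The forced assignments end in a contradiction, so G has no proper 3-coloring (χ ≥ 4).
The coloring below uses 4 colors, so χ(G) = 4.
A valid 4-coloring: color 1: [4, 9, 13, 25]; color 2: [3, 5, 10, 11]; color 3: [2, 12, 24, 26]; color 4: [7, 22].

χ(G) = 4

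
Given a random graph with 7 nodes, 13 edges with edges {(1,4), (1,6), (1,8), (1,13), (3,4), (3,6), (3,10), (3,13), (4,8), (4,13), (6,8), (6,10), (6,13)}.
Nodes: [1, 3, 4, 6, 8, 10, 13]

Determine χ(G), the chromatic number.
χ(G) = 3

Clique number ω(G) = 3 (lower bound: χ ≥ ω).
The clique on [1, 4, 8] has size 3, forcing χ ≥ 3, and the coloring below uses 3 colors, so χ(G) = 3.
A valid 3-coloring: color 1: [4, 6]; color 2: [1, 3]; color 3: [8, 10, 13].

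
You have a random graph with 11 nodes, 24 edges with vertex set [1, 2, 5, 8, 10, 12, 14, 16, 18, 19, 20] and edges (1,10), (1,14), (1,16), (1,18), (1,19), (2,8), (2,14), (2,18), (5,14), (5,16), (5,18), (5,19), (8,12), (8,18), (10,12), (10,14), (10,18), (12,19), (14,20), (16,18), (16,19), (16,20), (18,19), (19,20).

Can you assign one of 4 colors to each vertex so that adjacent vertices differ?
Yes, G is 4-colorable

A valid 4-coloring: color 1: [12, 14, 18]; color 2: [8, 10, 19]; color 3: [2, 16]; color 4: [1, 5, 20].
(χ(G) = 4 ≤ 4.)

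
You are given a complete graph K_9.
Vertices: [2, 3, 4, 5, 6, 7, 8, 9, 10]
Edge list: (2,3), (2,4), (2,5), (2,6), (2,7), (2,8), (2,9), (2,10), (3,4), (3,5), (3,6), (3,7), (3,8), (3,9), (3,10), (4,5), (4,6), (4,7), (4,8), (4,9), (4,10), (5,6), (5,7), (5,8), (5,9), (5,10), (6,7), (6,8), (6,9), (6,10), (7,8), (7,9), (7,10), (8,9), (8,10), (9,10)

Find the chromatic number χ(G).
χ(G) = 9

Clique number ω(G) = 9 (lower bound: χ ≥ ω).
The clique on [2, 3, 4, 5, 6, 7, 8, 9, 10] has size 9, forcing χ ≥ 9, and the coloring below uses 9 colors, so χ(G) = 9.
A valid 9-coloring: color 1: [4]; color 2: [5]; color 3: [10]; color 4: [7]; color 5: [6]; color 6: [8]; color 7: [9]; color 8: [3]; color 9: [2].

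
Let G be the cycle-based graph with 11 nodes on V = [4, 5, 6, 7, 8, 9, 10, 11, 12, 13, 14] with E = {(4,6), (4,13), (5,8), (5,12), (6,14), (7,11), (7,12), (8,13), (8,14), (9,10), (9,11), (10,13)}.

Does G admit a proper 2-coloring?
No, G is not 2-colorable

Odd cycle [4, 6, 14, 8, 13] needs 3 colors (χ ≥ 3).
Hence χ(G) ≥ 3 > 2, so no proper 2-coloring exists.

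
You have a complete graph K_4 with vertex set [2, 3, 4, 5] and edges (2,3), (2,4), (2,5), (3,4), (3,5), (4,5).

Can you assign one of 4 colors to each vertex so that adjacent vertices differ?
Yes, G is 4-colorable

A valid 4-coloring: color 1: [5]; color 2: [4]; color 3: [2]; color 4: [3].
(χ(G) = 4 ≤ 4.)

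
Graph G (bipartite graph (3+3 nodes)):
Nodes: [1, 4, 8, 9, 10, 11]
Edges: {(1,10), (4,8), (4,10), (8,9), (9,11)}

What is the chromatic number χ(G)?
χ(G) = 2

Clique number ω(G) = 2 (lower bound: χ ≥ ω).
The graph is bipartite (no odd cycle), so 2 colors suffice: χ(G) = 2.
A valid 2-coloring: color 1: [8, 10, 11]; color 2: [1, 4, 9].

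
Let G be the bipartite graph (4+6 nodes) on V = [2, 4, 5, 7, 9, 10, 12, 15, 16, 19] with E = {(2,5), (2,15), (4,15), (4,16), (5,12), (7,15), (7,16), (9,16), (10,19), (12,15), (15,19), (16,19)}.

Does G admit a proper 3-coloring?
Yes, G is 3-colorable

A valid 3-coloring: color 1: [5, 10, 15, 16]; color 2: [2, 4, 7, 9, 12, 19].
(χ(G) = 2 ≤ 3.)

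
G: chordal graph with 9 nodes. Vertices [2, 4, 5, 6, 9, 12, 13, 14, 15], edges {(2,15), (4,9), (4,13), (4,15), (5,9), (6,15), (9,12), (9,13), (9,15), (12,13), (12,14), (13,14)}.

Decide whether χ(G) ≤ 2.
The clique on vertices [9, 12, 13] has size 3 > 2, so it alone needs 3 colors.

No, G is not 2-colorable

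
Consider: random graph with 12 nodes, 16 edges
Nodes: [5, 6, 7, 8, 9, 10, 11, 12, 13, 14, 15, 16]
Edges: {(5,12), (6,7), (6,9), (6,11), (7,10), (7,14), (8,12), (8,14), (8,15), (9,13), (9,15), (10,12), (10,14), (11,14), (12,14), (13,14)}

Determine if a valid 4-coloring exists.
A valid 4-coloring: color 1: [5, 6, 14, 15, 16]; color 2: [7, 9, 11, 12]; color 3: [8, 10, 13].
(χ(G) = 3 ≤ 4.)

Yes, G is 4-colorable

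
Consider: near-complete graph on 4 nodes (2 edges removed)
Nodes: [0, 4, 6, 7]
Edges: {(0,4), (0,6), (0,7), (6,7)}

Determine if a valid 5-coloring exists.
Yes, G is 5-colorable

A valid 5-coloring: color 1: [0]; color 2: [4, 7]; color 3: [6].
(χ(G) = 3 ≤ 5.)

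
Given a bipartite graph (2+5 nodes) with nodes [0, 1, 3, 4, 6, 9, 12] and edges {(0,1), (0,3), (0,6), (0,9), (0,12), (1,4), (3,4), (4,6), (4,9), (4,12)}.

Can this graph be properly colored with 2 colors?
A valid 2-coloring: color 1: [0, 4]; color 2: [1, 3, 6, 9, 12].
(χ(G) = 2 ≤ 2.)

Yes, G is 2-colorable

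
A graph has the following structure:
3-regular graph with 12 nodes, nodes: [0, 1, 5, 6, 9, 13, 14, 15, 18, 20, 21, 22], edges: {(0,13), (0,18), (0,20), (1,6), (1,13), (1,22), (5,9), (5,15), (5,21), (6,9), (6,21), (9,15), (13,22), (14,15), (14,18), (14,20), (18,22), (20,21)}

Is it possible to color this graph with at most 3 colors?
A valid 3-coloring: color 1: [0, 5, 6, 14, 22]; color 2: [13, 15, 18, 21]; color 3: [1, 9, 20].
(χ(G) = 3 ≤ 3.)

Yes, G is 3-colorable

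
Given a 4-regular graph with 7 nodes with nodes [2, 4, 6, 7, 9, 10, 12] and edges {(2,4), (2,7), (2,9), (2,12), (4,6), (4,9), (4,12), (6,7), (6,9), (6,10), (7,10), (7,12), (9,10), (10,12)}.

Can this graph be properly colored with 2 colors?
No, G is not 2-colorable

The clique on vertices [2, 4, 9] has size 3 > 2, so it alone needs 3 colors.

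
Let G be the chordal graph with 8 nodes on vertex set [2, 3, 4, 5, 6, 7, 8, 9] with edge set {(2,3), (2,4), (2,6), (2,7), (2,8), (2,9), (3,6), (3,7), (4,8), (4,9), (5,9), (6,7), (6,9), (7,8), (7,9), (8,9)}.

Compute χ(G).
Clique number ω(G) = 4 (lower bound: χ ≥ ω).
The clique on [2, 4, 8, 9] has size 4, forcing χ ≥ 4, and the coloring below uses 4 colors, so χ(G) = 4.
A valid 4-coloring: color 1: [3, 9]; color 2: [2, 5]; color 3: [4, 7]; color 4: [6, 8].

χ(G) = 4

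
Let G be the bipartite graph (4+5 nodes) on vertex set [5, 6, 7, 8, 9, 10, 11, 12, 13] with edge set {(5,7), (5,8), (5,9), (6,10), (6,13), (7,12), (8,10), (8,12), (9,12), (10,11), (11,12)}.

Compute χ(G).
Clique number ω(G) = 2 (lower bound: χ ≥ ω).
The graph is bipartite (no odd cycle), so 2 colors suffice: χ(G) = 2.
A valid 2-coloring: color 1: [5, 10, 12, 13]; color 2: [6, 7, 8, 9, 11].

χ(G) = 2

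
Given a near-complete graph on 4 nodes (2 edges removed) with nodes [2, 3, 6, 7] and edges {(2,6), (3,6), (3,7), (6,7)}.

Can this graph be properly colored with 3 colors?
Yes, G is 3-colorable

A valid 3-coloring: color 1: [6]; color 2: [2, 3]; color 3: [7].
(χ(G) = 3 ≤ 3.)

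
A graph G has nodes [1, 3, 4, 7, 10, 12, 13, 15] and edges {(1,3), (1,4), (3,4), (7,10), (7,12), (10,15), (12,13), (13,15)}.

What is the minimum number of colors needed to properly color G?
Clique number ω(G) = 3 (lower bound: χ ≥ ω).
The clique on [1, 3, 4] has size 3, forcing χ ≥ 3, and the coloring below uses 3 colors, so χ(G) = 3.
A valid 3-coloring: color 1: [4, 10, 12]; color 2: [1, 7, 13]; color 3: [3, 15].

χ(G) = 3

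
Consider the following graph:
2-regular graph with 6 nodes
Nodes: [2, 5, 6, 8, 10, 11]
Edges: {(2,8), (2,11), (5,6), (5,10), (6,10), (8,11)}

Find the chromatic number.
Clique number ω(G) = 3 (lower bound: χ ≥ ω).
The clique on [2, 8, 11] has size 3, forcing χ ≥ 3, and the coloring below uses 3 colors, so χ(G) = 3.
A valid 3-coloring: color 1: [2, 6]; color 2: [5, 8]; color 3: [10, 11].

χ(G) = 3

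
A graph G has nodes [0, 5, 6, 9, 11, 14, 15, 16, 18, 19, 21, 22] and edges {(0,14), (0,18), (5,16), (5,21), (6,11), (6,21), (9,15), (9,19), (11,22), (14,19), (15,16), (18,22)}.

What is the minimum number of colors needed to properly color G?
Clique number ω(G) = 2 (lower bound: χ ≥ ω).
The graph is bipartite (no odd cycle), so 2 colors suffice: χ(G) = 2.
A valid 2-coloring: color 1: [0, 5, 6, 15, 19, 22]; color 2: [9, 11, 14, 16, 18, 21].

χ(G) = 2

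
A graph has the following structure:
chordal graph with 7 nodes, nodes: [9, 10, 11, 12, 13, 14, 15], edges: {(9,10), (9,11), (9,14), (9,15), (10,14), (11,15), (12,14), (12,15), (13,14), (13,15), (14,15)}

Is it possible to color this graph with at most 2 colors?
The clique on vertices [9, 11, 15] has size 3 > 2, so it alone needs 3 colors.

No, G is not 2-colorable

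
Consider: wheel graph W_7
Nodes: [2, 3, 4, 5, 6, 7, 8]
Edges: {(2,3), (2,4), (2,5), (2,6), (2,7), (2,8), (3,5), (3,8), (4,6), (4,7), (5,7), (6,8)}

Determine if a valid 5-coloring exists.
Yes, G is 5-colorable

A valid 5-coloring: color 1: [2]; color 2: [3, 6, 7]; color 3: [4, 5, 8].
(χ(G) = 3 ≤ 5.)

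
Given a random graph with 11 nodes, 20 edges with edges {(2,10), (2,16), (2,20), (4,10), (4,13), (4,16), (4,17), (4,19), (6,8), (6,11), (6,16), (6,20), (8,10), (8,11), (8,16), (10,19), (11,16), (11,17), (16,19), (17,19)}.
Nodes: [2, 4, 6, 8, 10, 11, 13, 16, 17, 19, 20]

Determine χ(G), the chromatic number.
χ(G) = 4

Clique number ω(G) = 4 (lower bound: χ ≥ ω).
The clique on [6, 8, 11, 16] has size 4, forcing χ ≥ 4, and the coloring below uses 4 colors, so χ(G) = 4.
A valid 4-coloring: color 1: [10, 13, 16, 17, 20]; color 2: [2, 4, 6]; color 3: [8, 19]; color 4: [11].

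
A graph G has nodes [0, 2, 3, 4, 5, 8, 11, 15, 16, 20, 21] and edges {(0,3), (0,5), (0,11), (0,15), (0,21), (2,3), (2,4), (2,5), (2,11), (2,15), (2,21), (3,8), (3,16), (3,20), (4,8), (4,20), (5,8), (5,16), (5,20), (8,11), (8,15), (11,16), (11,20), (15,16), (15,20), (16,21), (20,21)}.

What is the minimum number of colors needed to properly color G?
Clique number ω(G) = 2 (lower bound: χ ≥ ω).
The graph is bipartite (no odd cycle), so 2 colors suffice: χ(G) = 2.
A valid 2-coloring: color 1: [0, 2, 8, 16, 20]; color 2: [3, 4, 5, 11, 15, 21].

χ(G) = 2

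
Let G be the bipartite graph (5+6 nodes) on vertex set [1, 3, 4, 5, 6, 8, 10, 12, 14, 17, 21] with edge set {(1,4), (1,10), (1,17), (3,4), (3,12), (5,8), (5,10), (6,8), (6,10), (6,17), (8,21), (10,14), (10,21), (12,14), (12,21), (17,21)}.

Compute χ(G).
Clique number ω(G) = 2 (lower bound: χ ≥ ω).
The graph is bipartite (no odd cycle), so 2 colors suffice: χ(G) = 2.
A valid 2-coloring: color 1: [4, 8, 10, 12, 17]; color 2: [1, 3, 5, 6, 14, 21].

χ(G) = 2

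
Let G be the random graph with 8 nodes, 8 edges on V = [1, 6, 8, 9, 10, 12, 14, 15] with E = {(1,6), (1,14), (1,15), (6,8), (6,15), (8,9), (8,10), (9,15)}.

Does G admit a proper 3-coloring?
Yes, G is 3-colorable

A valid 3-coloring: color 1: [1, 8, 12]; color 2: [6, 9, 10, 14]; color 3: [15].
(χ(G) = 3 ≤ 3.)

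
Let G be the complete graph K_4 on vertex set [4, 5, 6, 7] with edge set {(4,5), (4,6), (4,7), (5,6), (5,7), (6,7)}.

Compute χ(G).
χ(G) = 4

Clique number ω(G) = 4 (lower bound: χ ≥ ω).
The clique on [4, 5, 6, 7] has size 4, forcing χ ≥ 4, and the coloring below uses 4 colors, so χ(G) = 4.
A valid 4-coloring: color 1: [4]; color 2: [6]; color 3: [5]; color 4: [7].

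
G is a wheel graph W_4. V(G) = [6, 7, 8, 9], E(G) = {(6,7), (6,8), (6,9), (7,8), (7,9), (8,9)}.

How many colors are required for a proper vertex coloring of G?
Clique number ω(G) = 4 (lower bound: χ ≥ ω).
The clique on [6, 7, 8, 9] has size 4, forcing χ ≥ 4, and the coloring below uses 4 colors, so χ(G) = 4.
A valid 4-coloring: color 1: [6]; color 2: [8]; color 3: [7]; color 4: [9].

χ(G) = 4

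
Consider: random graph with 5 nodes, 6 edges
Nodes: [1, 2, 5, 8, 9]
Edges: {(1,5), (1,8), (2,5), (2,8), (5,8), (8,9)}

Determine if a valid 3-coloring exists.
Yes, G is 3-colorable

A valid 3-coloring: color 1: [8]; color 2: [5, 9]; color 3: [1, 2].
(χ(G) = 3 ≤ 3.)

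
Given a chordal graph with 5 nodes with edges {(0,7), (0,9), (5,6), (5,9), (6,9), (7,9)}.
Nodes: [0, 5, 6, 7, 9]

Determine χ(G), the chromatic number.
χ(G) = 3

Clique number ω(G) = 3 (lower bound: χ ≥ ω).
The clique on [0, 7, 9] has size 3, forcing χ ≥ 3, and the coloring below uses 3 colors, so χ(G) = 3.
A valid 3-coloring: color 1: [9]; color 2: [0, 6]; color 3: [5, 7].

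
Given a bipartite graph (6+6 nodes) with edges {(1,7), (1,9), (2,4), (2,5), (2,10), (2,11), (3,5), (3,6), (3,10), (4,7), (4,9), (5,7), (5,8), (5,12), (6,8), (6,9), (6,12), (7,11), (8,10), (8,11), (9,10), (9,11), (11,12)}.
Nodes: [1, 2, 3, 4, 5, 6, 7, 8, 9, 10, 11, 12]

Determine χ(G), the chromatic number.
Clique number ω(G) = 2 (lower bound: χ ≥ ω).
The graph is bipartite (no odd cycle), so 2 colors suffice: χ(G) = 2.
A valid 2-coloring: color 1: [2, 3, 7, 8, 9, 12]; color 2: [1, 4, 5, 6, 10, 11].

χ(G) = 2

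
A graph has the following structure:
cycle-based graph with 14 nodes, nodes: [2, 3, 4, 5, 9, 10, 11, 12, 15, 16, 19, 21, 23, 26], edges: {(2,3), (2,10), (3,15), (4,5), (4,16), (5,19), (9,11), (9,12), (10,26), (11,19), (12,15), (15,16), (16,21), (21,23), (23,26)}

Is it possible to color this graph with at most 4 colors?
A valid 4-coloring: color 1: [2, 4, 9, 15, 19, 21, 26]; color 2: [3, 5, 10, 11, 12, 16, 23].
(χ(G) = 2 ≤ 4.)

Yes, G is 4-colorable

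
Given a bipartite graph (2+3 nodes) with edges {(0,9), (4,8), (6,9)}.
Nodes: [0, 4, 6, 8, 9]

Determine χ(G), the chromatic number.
χ(G) = 2

Clique number ω(G) = 2 (lower bound: χ ≥ ω).
The graph is bipartite (no odd cycle), so 2 colors suffice: χ(G) = 2.
A valid 2-coloring: color 1: [8, 9]; color 2: [0, 4, 6].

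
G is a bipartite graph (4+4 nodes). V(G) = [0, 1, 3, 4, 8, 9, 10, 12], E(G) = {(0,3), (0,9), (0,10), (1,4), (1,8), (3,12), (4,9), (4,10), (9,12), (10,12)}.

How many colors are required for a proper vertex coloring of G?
χ(G) = 2

Clique number ω(G) = 2 (lower bound: χ ≥ ω).
The graph is bipartite (no odd cycle), so 2 colors suffice: χ(G) = 2.
A valid 2-coloring: color 1: [1, 3, 9, 10]; color 2: [0, 4, 8, 12].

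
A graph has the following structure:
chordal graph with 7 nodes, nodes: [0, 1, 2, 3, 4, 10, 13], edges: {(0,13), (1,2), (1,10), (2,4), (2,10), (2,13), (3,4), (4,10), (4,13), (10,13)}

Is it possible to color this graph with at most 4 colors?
Yes, G is 4-colorable

A valid 4-coloring: color 1: [0, 3, 10]; color 2: [1, 13]; color 3: [2]; color 4: [4].
(χ(G) = 4 ≤ 4.)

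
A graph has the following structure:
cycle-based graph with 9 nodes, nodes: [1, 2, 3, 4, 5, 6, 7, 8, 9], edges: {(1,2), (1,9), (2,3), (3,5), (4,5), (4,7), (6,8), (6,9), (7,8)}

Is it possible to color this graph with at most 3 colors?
A valid 3-coloring: color 1: [1, 5, 6, 7]; color 2: [3, 4, 8, 9]; color 3: [2].
(χ(G) = 3 ≤ 3.)

Yes, G is 3-colorable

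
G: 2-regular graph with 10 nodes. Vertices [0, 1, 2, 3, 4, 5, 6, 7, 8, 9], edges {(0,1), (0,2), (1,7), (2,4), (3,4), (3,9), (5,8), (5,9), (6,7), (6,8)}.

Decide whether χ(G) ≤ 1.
Edge (0,1) forces its endpoints to differ, so 1 color is not enough.

No, G is not 1-colorable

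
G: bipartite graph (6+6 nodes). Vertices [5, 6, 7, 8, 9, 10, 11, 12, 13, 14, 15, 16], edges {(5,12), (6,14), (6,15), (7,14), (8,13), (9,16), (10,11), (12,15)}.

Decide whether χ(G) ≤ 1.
Edge (5,12) forces its endpoints to differ, so 1 color is not enough.

No, G is not 1-colorable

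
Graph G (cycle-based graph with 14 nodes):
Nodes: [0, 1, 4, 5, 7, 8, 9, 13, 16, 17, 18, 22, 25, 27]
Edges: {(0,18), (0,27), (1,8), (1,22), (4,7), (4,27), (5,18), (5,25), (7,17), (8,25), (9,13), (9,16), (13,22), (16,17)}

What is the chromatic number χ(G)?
Clique number ω(G) = 2 (lower bound: χ ≥ ω).
The graph is bipartite (no odd cycle), so 2 colors suffice: χ(G) = 2.
A valid 2-coloring: color 1: [1, 7, 13, 16, 18, 25, 27]; color 2: [0, 4, 5, 8, 9, 17, 22].

χ(G) = 2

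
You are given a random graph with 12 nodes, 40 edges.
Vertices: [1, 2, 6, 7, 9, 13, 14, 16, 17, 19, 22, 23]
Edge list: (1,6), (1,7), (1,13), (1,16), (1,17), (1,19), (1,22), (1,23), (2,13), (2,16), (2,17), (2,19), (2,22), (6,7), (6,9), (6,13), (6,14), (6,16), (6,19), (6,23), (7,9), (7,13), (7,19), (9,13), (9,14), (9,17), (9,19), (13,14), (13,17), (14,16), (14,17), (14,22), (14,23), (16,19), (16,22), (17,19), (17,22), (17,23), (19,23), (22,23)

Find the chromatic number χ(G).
χ(G) = 5

Clique number ω(G) = 4 (lower bound: χ ≥ ω).
Suppose a proper 4-coloring c exists. The clique [1, 6, 7, 13] takes 4 distinct colors; by symmetry let c(1) = 1, c(6) = 2, c(7) = 3, c(13) = 4.
- Vertex 19: neighbors [1, 6, 7] already have colors [1, 2, 3] ⇒ c(19) = 4.
- Vertex 16: neighbors [1, 6, 19] already have colors [1, 2, 4] ⇒ c(16) = 3.
- Vertex 14: neighbors [6, 16, 13] already have colors [2, 3, 4] ⇒ c(14) = 1.
- Vertex 9: neighbors [14, 6, 7, 13] already have colors [1, 2, 3, 4] — all 4 colors blocked. Contradiction.
The forced assignments end in a contradiction, so G has no proper 4-coloring (χ ≥ 5).
The coloring below uses 5 colors, so χ(G) = 5.
A valid 5-coloring: color 1: [1, 2, 14]; color 2: [6, 17]; color 3: [13, 19, 22]; color 4: [7, 16, 23]; color 5: [9].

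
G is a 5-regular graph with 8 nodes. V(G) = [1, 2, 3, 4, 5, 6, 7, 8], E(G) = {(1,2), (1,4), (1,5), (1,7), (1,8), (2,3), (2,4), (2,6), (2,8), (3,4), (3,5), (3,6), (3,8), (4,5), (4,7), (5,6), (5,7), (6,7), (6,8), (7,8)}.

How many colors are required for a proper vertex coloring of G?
Clique number ω(G) = 4 (lower bound: χ ≥ ω).
The clique on [1, 4, 5, 7] has size 4, forcing χ ≥ 4, and the coloring below uses 4 colors, so χ(G) = 4.
A valid 4-coloring: color 1: [2, 5]; color 2: [3, 7]; color 3: [4, 8]; color 4: [1, 6].

χ(G) = 4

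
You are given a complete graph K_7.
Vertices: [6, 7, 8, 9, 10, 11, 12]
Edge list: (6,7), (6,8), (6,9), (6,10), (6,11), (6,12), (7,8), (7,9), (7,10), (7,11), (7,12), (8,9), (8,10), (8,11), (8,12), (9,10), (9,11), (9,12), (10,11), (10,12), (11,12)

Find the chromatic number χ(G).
Clique number ω(G) = 7 (lower bound: χ ≥ ω).
The clique on [6, 7, 8, 9, 10, 11, 12] has size 7, forcing χ ≥ 7, and the coloring below uses 7 colors, so χ(G) = 7.
A valid 7-coloring: color 1: [11]; color 2: [7]; color 3: [10]; color 4: [12]; color 5: [9]; color 6: [8]; color 7: [6].

χ(G) = 7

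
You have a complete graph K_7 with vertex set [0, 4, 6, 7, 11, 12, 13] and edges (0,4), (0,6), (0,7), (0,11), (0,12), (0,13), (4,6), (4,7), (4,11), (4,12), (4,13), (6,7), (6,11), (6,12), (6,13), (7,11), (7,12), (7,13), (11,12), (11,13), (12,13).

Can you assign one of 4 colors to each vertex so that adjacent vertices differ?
The clique on vertices [0, 4, 6, 7, 11, 12, 13] has size 7 > 4, so it alone needs 7 colors.

No, G is not 4-colorable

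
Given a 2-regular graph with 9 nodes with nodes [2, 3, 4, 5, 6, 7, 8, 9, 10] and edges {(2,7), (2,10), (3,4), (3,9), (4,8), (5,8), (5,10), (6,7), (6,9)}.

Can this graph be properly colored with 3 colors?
Yes, G is 3-colorable

A valid 3-coloring: color 1: [4, 7, 9, 10]; color 2: [2, 3, 6, 8]; color 3: [5].
(χ(G) = 3 ≤ 3.)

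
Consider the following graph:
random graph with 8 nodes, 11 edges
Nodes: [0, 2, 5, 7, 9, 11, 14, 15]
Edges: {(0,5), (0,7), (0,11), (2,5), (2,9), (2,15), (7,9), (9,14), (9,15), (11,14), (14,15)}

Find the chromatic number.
Clique number ω(G) = 3 (lower bound: χ ≥ ω).
The clique on [2, 9, 15] has size 3, forcing χ ≥ 3, and the coloring below uses 3 colors, so χ(G) = 3.
A valid 3-coloring: color 1: [5, 9, 11]; color 2: [0, 2, 14]; color 3: [7, 15].

χ(G) = 3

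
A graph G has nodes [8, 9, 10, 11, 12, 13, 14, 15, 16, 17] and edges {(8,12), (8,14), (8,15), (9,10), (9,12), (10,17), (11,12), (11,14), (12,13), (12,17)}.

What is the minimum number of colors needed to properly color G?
Clique number ω(G) = 2 (lower bound: χ ≥ ω).
The graph is bipartite (no odd cycle), so 2 colors suffice: χ(G) = 2.
A valid 2-coloring: color 1: [10, 12, 14, 15, 16]; color 2: [8, 9, 11, 13, 17].

χ(G) = 2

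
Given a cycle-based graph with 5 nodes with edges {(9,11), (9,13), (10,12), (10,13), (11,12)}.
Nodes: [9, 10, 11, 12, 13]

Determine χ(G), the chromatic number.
Clique number ω(G) = 2 (lower bound: χ ≥ ω).
Odd cycle [11, 12, 10, 13, 9] needs 3 colors (χ ≥ 3).
The coloring below uses 3 colors, so χ(G) = 3.
A valid 3-coloring: color 1: [11, 13]; color 2: [9, 12]; color 3: [10].

χ(G) = 3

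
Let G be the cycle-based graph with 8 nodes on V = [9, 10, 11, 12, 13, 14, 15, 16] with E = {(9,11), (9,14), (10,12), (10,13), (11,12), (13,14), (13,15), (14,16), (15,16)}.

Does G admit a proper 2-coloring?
A valid 2-coloring: color 1: [10, 11, 14, 15]; color 2: [9, 12, 13, 16].
(χ(G) = 2 ≤ 2.)

Yes, G is 2-colorable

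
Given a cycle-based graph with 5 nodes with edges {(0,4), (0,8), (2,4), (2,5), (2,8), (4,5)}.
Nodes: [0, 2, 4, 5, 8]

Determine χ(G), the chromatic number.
χ(G) = 3

Clique number ω(G) = 3 (lower bound: χ ≥ ω).
The clique on [2, 4, 5] has size 3, forcing χ ≥ 3, and the coloring below uses 3 colors, so χ(G) = 3.
A valid 3-coloring: color 1: [0, 2]; color 2: [4, 8]; color 3: [5].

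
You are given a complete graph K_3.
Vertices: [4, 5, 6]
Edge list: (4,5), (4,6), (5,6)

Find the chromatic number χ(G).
χ(G) = 3

Clique number ω(G) = 3 (lower bound: χ ≥ ω).
The clique on [4, 5, 6] has size 3, forcing χ ≥ 3, and the coloring below uses 3 colors, so χ(G) = 3.
A valid 3-coloring: color 1: [6]; color 2: [4]; color 3: [5].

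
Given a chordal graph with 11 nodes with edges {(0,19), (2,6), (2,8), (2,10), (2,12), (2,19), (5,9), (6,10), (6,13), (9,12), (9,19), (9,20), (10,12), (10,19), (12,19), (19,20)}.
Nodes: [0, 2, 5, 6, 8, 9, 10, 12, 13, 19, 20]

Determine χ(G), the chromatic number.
χ(G) = 4

Clique number ω(G) = 4 (lower bound: χ ≥ ω).
The clique on [2, 10, 12, 19] has size 4, forcing χ ≥ 4, and the coloring below uses 4 colors, so χ(G) = 4.
A valid 4-coloring: color 1: [5, 6, 8, 19]; color 2: [0, 2, 9, 13]; color 3: [12, 20]; color 4: [10].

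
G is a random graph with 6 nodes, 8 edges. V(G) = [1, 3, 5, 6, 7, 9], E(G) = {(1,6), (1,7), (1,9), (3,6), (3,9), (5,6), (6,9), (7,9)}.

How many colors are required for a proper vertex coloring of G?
Clique number ω(G) = 3 (lower bound: χ ≥ ω).
The clique on [1, 6, 9] has size 3, forcing χ ≥ 3, and the coloring below uses 3 colors, so χ(G) = 3.
A valid 3-coloring: color 1: [6, 7]; color 2: [5, 9]; color 3: [1, 3].

χ(G) = 3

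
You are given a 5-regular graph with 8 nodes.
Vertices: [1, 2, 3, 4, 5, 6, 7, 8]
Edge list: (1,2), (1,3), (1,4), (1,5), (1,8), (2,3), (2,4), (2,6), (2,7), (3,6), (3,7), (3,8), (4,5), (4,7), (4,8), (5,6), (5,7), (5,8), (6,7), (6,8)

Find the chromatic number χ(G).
Clique number ω(G) = 4 (lower bound: χ ≥ ω).
The clique on [1, 4, 5, 8] has size 4, forcing χ ≥ 4, and the coloring below uses 4 colors, so χ(G) = 4.
A valid 4-coloring: color 1: [1, 7]; color 2: [2, 8]; color 3: [4, 6]; color 4: [3, 5].

χ(G) = 4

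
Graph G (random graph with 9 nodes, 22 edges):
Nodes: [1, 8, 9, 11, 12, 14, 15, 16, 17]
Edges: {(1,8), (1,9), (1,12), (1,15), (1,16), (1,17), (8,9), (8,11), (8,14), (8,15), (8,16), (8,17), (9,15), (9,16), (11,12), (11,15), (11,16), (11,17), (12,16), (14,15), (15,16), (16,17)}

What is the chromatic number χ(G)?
χ(G) = 5

Clique number ω(G) = 5 (lower bound: χ ≥ ω).
The clique on [1, 8, 9, 15, 16] has size 5, forcing χ ≥ 5, and the coloring below uses 5 colors, so χ(G) = 5.
A valid 5-coloring: color 1: [14, 16]; color 2: [8, 12]; color 3: [15, 17]; color 4: [1, 11]; color 5: [9].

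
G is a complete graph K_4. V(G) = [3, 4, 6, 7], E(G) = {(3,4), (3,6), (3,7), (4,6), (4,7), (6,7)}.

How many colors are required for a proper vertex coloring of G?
Clique number ω(G) = 4 (lower bound: χ ≥ ω).
The clique on [3, 4, 6, 7] has size 4, forcing χ ≥ 4, and the coloring below uses 4 colors, so χ(G) = 4.
A valid 4-coloring: color 1: [3]; color 2: [7]; color 3: [6]; color 4: [4].

χ(G) = 4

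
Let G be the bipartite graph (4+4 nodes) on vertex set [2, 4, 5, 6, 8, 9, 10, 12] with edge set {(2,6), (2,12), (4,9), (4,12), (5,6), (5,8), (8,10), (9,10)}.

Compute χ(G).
Clique number ω(G) = 2 (lower bound: χ ≥ ω).
The graph is bipartite (no odd cycle), so 2 colors suffice: χ(G) = 2.
A valid 2-coloring: color 1: [2, 4, 5, 10]; color 2: [6, 8, 9, 12].

χ(G) = 2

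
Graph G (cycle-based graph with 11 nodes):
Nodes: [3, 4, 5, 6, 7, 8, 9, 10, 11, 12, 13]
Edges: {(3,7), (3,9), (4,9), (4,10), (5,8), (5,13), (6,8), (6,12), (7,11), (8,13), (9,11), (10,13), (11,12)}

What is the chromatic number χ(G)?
χ(G) = 3

Clique number ω(G) = 3 (lower bound: χ ≥ ω).
The clique on [5, 8, 13] has size 3, forcing χ ≥ 3, and the coloring below uses 3 colors, so χ(G) = 3.
A valid 3-coloring: color 1: [3, 4, 6, 11, 13]; color 2: [7, 8, 9, 10, 12]; color 3: [5].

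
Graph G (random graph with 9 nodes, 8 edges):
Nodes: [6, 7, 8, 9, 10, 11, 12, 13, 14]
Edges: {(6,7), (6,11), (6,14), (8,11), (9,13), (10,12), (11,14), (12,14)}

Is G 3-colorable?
Yes, G is 3-colorable

A valid 3-coloring: color 1: [6, 8, 12, 13]; color 2: [7, 9, 10, 14]; color 3: [11].
(χ(G) = 3 ≤ 3.)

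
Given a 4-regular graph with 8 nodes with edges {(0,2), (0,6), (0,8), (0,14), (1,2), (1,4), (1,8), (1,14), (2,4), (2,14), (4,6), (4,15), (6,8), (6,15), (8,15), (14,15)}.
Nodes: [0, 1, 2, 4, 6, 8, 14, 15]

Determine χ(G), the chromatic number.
Clique number ω(G) = 3 (lower bound: χ ≥ ω).
The clique on [0, 6, 8] has size 3, forcing χ ≥ 3, and the coloring below uses 3 colors, so χ(G) = 3.
A valid 3-coloring: color 1: [4, 8, 14]; color 2: [2, 6]; color 3: [0, 1, 15].

χ(G) = 3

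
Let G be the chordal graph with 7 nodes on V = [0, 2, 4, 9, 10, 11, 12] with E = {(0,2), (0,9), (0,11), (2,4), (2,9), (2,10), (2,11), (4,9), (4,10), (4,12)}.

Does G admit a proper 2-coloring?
No, G is not 2-colorable

The clique on vertices [0, 2, 9] has size 3 > 2, so it alone needs 3 colors.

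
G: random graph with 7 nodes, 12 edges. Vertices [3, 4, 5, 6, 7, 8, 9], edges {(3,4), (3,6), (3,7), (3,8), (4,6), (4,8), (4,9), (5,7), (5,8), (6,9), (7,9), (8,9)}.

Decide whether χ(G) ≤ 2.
No, G is not 2-colorable

The clique on vertices [4, 8, 9] has size 3 > 2, so it alone needs 3 colors.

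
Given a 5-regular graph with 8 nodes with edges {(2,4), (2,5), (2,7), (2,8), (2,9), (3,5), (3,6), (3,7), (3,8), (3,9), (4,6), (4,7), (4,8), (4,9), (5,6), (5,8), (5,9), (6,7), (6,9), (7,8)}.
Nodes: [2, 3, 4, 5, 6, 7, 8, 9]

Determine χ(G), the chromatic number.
Clique number ω(G) = 4 (lower bound: χ ≥ ω).
The clique on [2, 4, 7, 8] has size 4, forcing χ ≥ 4, and the coloring below uses 4 colors, so χ(G) = 4.
A valid 4-coloring: color 1: [4, 5]; color 2: [2, 3]; color 3: [6, 8]; color 4: [7, 9].

χ(G) = 4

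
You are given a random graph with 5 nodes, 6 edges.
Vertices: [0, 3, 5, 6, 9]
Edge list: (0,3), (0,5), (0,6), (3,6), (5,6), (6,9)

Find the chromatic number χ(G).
Clique number ω(G) = 3 (lower bound: χ ≥ ω).
The clique on [0, 3, 6] has size 3, forcing χ ≥ 3, and the coloring below uses 3 colors, so χ(G) = 3.
A valid 3-coloring: color 1: [6]; color 2: [0, 9]; color 3: [3, 5].

χ(G) = 3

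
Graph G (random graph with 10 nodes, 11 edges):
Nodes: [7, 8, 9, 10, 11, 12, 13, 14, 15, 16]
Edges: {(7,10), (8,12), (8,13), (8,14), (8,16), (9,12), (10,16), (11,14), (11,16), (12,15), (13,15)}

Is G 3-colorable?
A valid 3-coloring: color 1: [8, 9, 10, 11, 15]; color 2: [7, 12, 13, 14, 16].
(χ(G) = 2 ≤ 3.)

Yes, G is 3-colorable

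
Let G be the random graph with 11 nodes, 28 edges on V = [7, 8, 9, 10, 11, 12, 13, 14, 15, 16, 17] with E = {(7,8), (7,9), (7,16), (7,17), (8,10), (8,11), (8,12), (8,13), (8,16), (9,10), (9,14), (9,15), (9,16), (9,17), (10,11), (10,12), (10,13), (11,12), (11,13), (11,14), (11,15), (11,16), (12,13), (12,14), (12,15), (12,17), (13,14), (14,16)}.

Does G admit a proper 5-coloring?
A valid 5-coloring: color 1: [9, 12]; color 2: [7, 11]; color 3: [8, 14, 15, 17]; color 4: [13, 16]; color 5: [10].
(χ(G) = 5 ≤ 5.)

Yes, G is 5-colorable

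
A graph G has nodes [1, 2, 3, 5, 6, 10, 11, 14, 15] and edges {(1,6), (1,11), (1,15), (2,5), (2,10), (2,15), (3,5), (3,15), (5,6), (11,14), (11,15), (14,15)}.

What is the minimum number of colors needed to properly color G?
Clique number ω(G) = 3 (lower bound: χ ≥ ω).
The clique on [1, 11, 15] has size 3, forcing χ ≥ 3, and the coloring below uses 3 colors, so χ(G) = 3.
A valid 3-coloring: color 1: [5, 10, 15]; color 2: [2, 3, 6, 11]; color 3: [1, 14].

χ(G) = 3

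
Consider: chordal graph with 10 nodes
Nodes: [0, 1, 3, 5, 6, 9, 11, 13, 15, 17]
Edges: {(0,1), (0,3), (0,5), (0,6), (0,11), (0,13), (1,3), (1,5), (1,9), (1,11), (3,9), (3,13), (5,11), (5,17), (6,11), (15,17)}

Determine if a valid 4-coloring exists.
A valid 4-coloring: color 1: [0, 9, 17]; color 2: [1, 6, 13, 15]; color 3: [3, 5]; color 4: [11].
(χ(G) = 4 ≤ 4.)

Yes, G is 4-colorable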